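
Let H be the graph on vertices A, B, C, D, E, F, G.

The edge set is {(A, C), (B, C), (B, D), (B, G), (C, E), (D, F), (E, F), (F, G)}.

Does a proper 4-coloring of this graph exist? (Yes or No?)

The chromatic number is 3. The cycle G-B-C-E-F-G has odd length 5, so it cannot be 2-colored; at least 3 colors are needed.
3 colors suffice: color red → {C, F}; color blue → {A, B, E}; color green → {D, G}.
Since 4 ≥ 3, a proper 4-coloring certainly exists.

Yes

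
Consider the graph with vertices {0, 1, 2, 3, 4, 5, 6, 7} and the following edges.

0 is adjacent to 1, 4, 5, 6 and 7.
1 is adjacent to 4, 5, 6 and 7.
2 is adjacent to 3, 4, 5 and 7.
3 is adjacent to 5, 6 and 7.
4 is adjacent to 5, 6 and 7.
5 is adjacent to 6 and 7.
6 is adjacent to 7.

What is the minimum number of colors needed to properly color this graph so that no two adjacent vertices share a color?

0, 1, 4, 5, 6, 7 are pairwise adjacent (a clique of size 6), so at least 6 colors are needed.
6 colors suffice: 0=orange, 1=purple, 2=green, 3=yellow, 4=yellow, 5=red, 6=green, 7=blue. No two adjacent vertices share a color.

6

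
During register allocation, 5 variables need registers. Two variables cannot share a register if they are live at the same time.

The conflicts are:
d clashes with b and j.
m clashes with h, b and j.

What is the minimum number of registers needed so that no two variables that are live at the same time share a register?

d and b conflict, so at least 2 registers are needed.
2 registers suffice: register 1 → {d, m}; register 2 → {h, b, j}. Each listed conflict is separated.

2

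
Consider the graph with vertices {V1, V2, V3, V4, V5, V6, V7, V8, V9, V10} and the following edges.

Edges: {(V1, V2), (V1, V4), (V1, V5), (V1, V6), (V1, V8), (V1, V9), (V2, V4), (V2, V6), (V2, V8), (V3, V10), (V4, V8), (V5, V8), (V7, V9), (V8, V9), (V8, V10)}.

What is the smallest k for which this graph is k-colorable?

4

V1, V2, V4, V8 form a clique, so at least 4 colors are needed.
4 colors suffice: color red → {V3, V6, V7, V8}; color blue → {V1, V10}; color green → {V2, V5, V9}; color yellow → {V4}. Each edge has distinct colors on its endpoints.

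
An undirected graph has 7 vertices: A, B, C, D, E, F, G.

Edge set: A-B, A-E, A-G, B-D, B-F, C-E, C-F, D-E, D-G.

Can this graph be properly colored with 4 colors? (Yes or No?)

Yes

The chromatic number is 3. The cycle C-E-D-B-F-C has odd length 5, so it cannot be 2-colored; at least 3 colors are needed.
3 colors suffice: color 1 → {A, D, F}; color 2 → {B, E, G}; color 3 → {C}.
Since 4 ≥ 3, a proper 4-coloring certainly exists.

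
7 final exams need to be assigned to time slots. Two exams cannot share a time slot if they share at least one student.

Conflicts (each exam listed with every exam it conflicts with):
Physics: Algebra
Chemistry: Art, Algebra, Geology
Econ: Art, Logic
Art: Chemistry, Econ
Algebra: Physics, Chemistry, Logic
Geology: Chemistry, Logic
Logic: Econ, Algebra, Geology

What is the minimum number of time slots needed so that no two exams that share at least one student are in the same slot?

The cycle Logic-Geology-Chemistry-Art-Econ-Logic has odd length 5, so it cannot be 2-colored; at least 3 time slots are needed.
Using 3 time slots: Physics=1, Chemistry=1, Econ=2, Art=3, Algebra=2, Geology=2, Logic=1. Every pair that conflicts lands in different time slots.

3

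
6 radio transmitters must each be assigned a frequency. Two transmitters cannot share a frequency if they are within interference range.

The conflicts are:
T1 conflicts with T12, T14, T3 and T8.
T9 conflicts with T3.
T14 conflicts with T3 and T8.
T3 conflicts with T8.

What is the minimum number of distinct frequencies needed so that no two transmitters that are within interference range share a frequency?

4

T1, T14, T3, T8 all conflict with each other, so at least 4 frequencies are needed.
Using 4 frequencies: T1=2, T9=2, T12=1, T14=4, T3=1, T8=3. Each listed conflict is separated.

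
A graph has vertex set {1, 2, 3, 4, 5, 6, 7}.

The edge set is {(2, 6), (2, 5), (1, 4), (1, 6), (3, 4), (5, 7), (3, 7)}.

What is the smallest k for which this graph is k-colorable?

3

The cycle 6-2-5-7-3-4-1-6 has odd length 7, so it cannot be 2-colored; at least 3 colors are needed.
3 colors suffice: color red → {4, 6, 7}; color blue → {1, 3, 5}; color green → {2}. Every edge joins two different colors.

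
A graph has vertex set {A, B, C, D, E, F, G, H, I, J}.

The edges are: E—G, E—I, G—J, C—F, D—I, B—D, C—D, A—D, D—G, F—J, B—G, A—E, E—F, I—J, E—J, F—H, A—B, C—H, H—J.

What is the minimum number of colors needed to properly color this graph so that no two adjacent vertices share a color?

3

E, I, J form a triangle, so at least 3 colors are needed.
3 colors suffice: A=3, B=2, C=2, D=1, E=1, F=3, G=3, H=1, I=3, J=2. No two adjacent vertices share a color.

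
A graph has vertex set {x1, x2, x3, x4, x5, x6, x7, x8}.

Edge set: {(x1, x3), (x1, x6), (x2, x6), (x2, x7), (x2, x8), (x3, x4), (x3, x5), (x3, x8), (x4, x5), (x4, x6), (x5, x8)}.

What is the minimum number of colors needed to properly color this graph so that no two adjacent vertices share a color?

3

x3, x4, x5 form a triangle, so at least 3 colors are needed.
3 colors suffice: color red → {x2, x3}; color blue → {x1, x4, x7, x8}; color green → {x5, x6}. Each edge has distinct colors on its endpoints.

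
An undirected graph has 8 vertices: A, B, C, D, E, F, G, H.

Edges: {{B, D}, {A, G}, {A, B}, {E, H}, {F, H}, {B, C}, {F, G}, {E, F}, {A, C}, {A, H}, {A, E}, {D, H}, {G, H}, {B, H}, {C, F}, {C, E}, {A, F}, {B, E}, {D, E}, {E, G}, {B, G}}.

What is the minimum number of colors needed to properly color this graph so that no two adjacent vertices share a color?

5

A, B, E, G, H form a clique, so at least 5 colors are needed.
5 colors suffice: color red → {E}; color blue → {A, D}; color green → {B, F}; color yellow → {C, H}; color purple → {G}. Each edge has distinct colors on its endpoints.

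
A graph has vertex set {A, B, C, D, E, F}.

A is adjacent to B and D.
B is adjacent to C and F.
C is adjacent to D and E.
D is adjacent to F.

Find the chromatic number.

C and D are adjacent, so at least 2 colors are needed.
A valid assignment using 2 colors: A=1, B=2, C=1, D=2, E=2, F=1. Every edge joins two different colors.

2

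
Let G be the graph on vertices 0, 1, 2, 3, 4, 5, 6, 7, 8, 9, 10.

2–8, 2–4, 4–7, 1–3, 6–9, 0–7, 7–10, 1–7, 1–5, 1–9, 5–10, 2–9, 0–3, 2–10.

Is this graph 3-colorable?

The chromatic number is 3. The cycle 4-2-9-1-7-4 has odd length 5, so it cannot be 2-colored; at least 3 colors are needed.
3 colors suffice: color red → {2, 3, 5, 6, 7}; color blue → {0, 1, 4, 8, 10}; color green → {9}.
That is already a proper 3-coloring.

Yes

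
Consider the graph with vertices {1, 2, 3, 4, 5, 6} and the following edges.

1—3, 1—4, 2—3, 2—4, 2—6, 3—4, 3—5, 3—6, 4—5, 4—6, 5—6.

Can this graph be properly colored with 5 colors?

The chromatic number is 4. 2, 3, 4, 6 form a clique, so at least 4 colors are needed.
4 colors suffice: color a → {4}; color b → {3}; color c → {1, 6}; color d → {2, 5}.
Since 5 ≥ 4, a proper 5-coloring certainly exists.

Yes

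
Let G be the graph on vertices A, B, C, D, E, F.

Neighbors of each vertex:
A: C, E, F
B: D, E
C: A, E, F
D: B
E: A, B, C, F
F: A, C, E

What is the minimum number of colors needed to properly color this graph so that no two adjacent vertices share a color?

4

A, C, E, F are pairwise adjacent (a clique of size 4), so at least 4 colors are needed.
4 colors suffice: color 1 → {D, E}; color 2 → {A, B}; color 3 → {F}; color 4 → {C}. No two adjacent vertices share a color.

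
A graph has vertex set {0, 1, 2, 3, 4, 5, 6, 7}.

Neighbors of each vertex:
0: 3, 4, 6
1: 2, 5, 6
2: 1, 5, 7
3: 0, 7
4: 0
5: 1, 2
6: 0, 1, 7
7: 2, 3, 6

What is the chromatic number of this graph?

1, 2, 5 form a triangle, so at least 3 colors are needed.
3 colors suffice: 0=b, 1=b, 2=a, 3=a, 4=a, 5=c, 6=a, 7=b. Each edge has distinct colors on its endpoints.

3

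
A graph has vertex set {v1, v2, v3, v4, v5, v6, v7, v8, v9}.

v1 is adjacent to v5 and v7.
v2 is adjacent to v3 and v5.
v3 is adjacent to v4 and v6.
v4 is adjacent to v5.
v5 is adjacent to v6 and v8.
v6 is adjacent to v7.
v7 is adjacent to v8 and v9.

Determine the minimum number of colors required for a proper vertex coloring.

2

v3 and v4 are adjacent, so at least 2 colors are needed.
A valid assignment using 2 colors: v1=blue, v2=blue, v3=red, v4=blue, v5=red, v6=blue, v7=red, v8=blue, v9=blue. Each edge has distinct colors on its endpoints.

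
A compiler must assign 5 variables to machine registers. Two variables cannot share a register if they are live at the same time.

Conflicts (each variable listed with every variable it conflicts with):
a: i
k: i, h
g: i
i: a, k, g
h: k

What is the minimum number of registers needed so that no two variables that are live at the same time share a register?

2

k and h conflict, so at least 2 registers are needed.
2 registers suffice: register 1 → {i, h}; register 2 → {a, k, g}. Each listed conflict is separated.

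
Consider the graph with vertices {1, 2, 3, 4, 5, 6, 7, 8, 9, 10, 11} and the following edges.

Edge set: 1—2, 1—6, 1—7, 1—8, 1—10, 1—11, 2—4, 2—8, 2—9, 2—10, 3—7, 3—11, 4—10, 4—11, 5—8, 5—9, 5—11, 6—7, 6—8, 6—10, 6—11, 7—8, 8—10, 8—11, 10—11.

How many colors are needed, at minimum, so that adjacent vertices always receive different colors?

1, 6, 8, 10, 11 are pairwise adjacent (a clique of size 5), so at least 5 colors are needed.
5 colors suffice: color red → {2, 7, 11}; color blue → {3, 4, 8, 9}; color green → {1, 5}; color yellow → {10}; color purple → {6}. No two adjacent vertices share a color.

5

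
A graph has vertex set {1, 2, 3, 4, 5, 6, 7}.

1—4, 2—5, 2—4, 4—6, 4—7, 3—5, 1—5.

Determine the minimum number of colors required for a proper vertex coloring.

2 and 5 are adjacent, so at least 2 colors are needed.
2 colors suffice: color red → {4, 5}; color blue → {1, 2, 3, 6, 7}. Every edge joins two different colors.

2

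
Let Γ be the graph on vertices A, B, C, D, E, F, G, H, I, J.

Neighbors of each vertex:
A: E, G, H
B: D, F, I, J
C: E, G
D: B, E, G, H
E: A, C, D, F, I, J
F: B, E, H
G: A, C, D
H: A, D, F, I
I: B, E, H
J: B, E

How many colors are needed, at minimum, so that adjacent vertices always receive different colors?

2

C and E are adjacent, so at least 2 colors are needed.
One proper 2-coloring: A=blue, B=red, C=blue, D=blue, E=red, F=blue, G=red, H=red, I=blue, J=blue. Each edge has distinct colors on its endpoints.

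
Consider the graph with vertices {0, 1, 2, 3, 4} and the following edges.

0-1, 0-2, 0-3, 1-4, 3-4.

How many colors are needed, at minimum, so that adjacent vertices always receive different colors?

0 and 2 are adjacent, so at least 2 colors are needed.
A valid assignment using 2 colors: 0=a, 1=b, 2=b, 3=b, 4=a. Every edge joins two different colors.

2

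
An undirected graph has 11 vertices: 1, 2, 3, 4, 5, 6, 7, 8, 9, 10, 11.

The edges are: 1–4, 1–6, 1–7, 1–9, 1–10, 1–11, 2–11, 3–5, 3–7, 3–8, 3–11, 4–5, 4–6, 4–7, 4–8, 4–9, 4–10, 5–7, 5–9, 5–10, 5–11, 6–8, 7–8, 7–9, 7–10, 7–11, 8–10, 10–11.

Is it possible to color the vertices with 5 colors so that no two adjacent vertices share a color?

Yes

The chromatic number is 4. 4, 5, 7, 9 are pairwise adjacent (a clique of size 4), so at least 4 colors are needed.
4 colors suffice: color a → {2, 6, 7}; color b → {4, 11}; color c → {1, 5, 8}; color d → {3, 9, 10}.
Since 5 ≥ 4, a proper 5-coloring certainly exists.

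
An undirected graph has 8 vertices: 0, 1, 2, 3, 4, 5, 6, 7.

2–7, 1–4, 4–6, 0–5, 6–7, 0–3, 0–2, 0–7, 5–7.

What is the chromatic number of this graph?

3

0, 2, 7 form a triangle, so at least 3 colors are needed.
3 colors suffice: color red → {3, 4, 7}; color blue → {0, 1, 6}; color green → {2, 5}. No two adjacent vertices share a color.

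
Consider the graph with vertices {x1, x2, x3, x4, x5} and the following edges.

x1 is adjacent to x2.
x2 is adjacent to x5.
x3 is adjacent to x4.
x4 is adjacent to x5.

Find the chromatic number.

2

x2 and x5 are adjacent, so at least 2 colors are needed.
One proper 2-coloring: x1=R, x2=B, x3=R, x4=B, x5=R. Each edge has distinct colors on its endpoints.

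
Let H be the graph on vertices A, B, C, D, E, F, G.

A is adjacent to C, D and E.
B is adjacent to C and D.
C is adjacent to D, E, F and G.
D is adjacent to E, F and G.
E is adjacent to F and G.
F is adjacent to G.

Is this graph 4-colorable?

No

C, D, E, F, G form a clique, so at least 5 colors are needed.
So 4 colors are not enough.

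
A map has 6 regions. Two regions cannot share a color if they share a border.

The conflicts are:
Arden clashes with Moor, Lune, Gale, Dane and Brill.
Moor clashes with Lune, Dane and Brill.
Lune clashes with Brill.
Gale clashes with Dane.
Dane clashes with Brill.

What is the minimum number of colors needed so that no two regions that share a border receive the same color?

4

Arden, Moor, Dane, Brill are mutually in conflict, so at least 4 colors are needed.
4 colors suffice: color 1 → {Arden}; color 2 → {Lune, Dane}; color 3 → {Moor, Gale}; color 4 → {Brill}. Each listed conflict is separated.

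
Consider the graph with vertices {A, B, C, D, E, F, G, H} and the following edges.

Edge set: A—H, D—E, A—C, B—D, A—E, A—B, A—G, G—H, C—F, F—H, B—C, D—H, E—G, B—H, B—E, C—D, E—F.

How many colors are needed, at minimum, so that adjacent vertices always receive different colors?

3

A, B, E are mutually adjacent, so at least 3 colors are needed.
3 colors suffice: color 1 → {C, E, H}; color 2 → {A, D, F}; color 3 → {B, G}. Each edge has distinct colors on its endpoints.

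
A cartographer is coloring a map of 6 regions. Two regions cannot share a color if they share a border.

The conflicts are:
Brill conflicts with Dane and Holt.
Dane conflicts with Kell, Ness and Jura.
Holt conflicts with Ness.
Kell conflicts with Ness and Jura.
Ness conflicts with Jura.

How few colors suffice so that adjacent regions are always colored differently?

4

Dane, Kell, Ness, Jura are mutually in conflict, so at least 4 colors are needed.
4 colors suffice: color 1 → {Brill, Ness}; color 2 → {Dane, Holt}; color 3 → {Jura}; color 4 → {Kell}. Each listed conflict is separated.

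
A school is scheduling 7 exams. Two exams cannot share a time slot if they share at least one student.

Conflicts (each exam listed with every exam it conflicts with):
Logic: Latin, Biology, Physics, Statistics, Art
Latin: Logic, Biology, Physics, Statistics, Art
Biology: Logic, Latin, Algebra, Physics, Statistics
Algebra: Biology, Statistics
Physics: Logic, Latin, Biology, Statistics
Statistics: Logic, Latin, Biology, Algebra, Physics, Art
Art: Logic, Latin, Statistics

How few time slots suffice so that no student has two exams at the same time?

5

Logic, Latin, Biology, Physics, Statistics all conflict with each other, so at least 5 time slots are needed.
5 time slots suffice: time slot 1 → {Statistics}; time slot 2 → {Biology, Art}; time slot 3 → {Latin, Algebra}; time slot 4 → {Logic}; time slot 5 → {Physics}. Each listed conflict is separated.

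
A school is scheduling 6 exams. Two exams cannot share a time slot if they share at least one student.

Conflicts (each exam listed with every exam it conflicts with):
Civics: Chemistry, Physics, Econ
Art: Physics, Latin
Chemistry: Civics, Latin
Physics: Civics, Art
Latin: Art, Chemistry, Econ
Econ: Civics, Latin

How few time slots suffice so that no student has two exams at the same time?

3

The cycle Physics-Civics-Chemistry-Latin-Art-Physics has odd length 5, so it cannot be 2-colored; at least 3 time slots are needed.
3 time slots suffice: Civics=1, Art=2, Chemistry=2, Physics=3, Latin=1, Econ=2. No two conflicting exams share a time slot.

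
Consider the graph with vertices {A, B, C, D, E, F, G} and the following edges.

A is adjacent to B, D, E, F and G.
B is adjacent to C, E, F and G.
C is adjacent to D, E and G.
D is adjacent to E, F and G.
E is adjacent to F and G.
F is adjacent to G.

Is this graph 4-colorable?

No

A, B, E, F, G form a clique, so at least 5 colors are needed.
So 4 colors are not enough.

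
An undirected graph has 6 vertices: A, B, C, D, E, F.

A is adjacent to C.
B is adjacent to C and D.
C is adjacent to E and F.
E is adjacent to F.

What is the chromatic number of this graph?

3

C, E, F form a triangle, so at least 3 colors are needed.
One proper 3-coloring: A=2, B=2, C=1, D=1, E=3, F=2. Each edge has distinct colors on its endpoints.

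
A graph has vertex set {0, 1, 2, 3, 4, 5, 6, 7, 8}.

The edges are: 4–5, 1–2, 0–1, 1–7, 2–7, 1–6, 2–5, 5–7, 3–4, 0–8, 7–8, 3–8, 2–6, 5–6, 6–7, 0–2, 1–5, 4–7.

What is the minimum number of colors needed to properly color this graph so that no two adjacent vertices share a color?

5

1, 2, 5, 6, 7 are pairwise adjacent (a clique of size 5), so at least 5 colors are needed.
5 colors suffice: color red → {0, 3, 7}; color blue → {1, 4, 8}; color green → {5}; color yellow → {2}; color purple → {6}. Each edge has distinct colors on its endpoints.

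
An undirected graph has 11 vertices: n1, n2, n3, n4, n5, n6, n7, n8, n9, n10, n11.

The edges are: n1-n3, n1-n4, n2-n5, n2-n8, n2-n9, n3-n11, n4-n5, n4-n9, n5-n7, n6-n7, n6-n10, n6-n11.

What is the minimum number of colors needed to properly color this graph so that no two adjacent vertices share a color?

3

The cycle n4-n1-n3-n11-n6-n7-n5-n4 has odd length 7, so it cannot be 2-colored; at least 3 colors are needed.
3 colors suffice: color R → {n3, n5, n6, n8, n9}; color B → {n2, n4, n7, n10, n11}; color G → {n1}. Each edge has distinct colors on its endpoints.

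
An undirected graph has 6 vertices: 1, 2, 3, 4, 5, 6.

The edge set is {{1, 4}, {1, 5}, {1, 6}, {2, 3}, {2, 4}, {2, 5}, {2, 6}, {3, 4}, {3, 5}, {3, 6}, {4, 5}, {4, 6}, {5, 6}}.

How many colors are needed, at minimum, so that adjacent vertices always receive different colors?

2, 3, 4, 5, 6 are pairwise adjacent (a clique of size 5), so at least 5 colors are needed.
5 colors suffice: color red → {6}; color blue → {4}; color green → {5}; color yellow → {1, 3}; color purple → {2}. Every edge joins two different colors.

5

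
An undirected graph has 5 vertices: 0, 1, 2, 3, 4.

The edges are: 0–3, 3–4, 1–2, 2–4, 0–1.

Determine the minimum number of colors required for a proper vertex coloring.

3

The cycle 2-4-3-0-1-2 has odd length 5, so it cannot be 2-colored; at least 3 colors are needed.
3 colors suffice: color red → {2, 3}; color blue → {0, 4}; color green → {1}. Each edge has distinct colors on its endpoints.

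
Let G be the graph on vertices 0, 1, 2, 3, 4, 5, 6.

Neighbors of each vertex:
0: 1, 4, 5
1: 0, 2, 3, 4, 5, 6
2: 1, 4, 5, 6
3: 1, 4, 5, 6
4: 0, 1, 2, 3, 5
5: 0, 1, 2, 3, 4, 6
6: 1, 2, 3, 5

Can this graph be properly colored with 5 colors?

The chromatic number is 4. 1, 3, 5, 6 are mutually adjacent (a clique of size 4), so at least 4 colors are needed.
4 colors suffice: 0=yellow, 1=blue, 2=yellow, 3=yellow, 4=green, 5=red, 6=green.
Since 5 ≥ 4, a proper 5-coloring certainly exists.

Yes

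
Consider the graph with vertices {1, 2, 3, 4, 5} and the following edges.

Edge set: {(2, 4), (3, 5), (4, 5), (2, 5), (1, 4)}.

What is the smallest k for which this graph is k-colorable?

2, 4, 5 form a triangle, so at least 3 colors are needed.
3 colors suffice: 1=blue, 2=green, 3=red, 4=red, 5=blue. Each edge has distinct colors on its endpoints.

3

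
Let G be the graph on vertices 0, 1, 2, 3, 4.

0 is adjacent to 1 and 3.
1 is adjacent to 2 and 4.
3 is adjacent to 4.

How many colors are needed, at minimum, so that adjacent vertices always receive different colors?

2

1 and 4 are adjacent, so at least 2 colors are needed.
2 colors suffice: color a → {1, 3}; color b → {0, 2, 4}. Each edge has distinct colors on its endpoints.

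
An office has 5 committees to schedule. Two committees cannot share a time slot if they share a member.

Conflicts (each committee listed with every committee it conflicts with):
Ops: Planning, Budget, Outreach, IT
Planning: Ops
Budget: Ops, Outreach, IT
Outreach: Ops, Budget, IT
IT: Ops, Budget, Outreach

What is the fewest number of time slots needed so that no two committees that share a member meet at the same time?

4

Ops, Budget, Outreach, IT all conflict with each other, so at least 4 time slots are needed.
4 time slots suffice: time slot 1 → {Ops}; time slot 2 → {Planning, Outreach}; time slot 3 → {Budget}; time slot 4 → {IT}. Every pair that conflicts lands in different time slots.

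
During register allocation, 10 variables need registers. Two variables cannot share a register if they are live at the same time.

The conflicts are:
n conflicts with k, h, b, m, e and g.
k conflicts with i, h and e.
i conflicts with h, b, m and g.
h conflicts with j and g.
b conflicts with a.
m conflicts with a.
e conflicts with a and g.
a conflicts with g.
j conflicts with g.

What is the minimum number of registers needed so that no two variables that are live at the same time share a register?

i, h, g all conflict with each other, so at least 3 registers are needed.
3 registers suffice: n=2, k=1, i=2, h=3, b=1, m=1, e=3, a=2, j=2, g=1. No two conflicting variables share a register.

3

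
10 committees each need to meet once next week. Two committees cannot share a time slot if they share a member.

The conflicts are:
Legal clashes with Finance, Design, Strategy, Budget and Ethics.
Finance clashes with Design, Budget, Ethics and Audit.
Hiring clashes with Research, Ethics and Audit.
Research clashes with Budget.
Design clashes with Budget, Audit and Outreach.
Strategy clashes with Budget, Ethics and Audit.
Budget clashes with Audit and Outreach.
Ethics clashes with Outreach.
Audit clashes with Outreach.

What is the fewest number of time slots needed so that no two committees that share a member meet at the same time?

Legal, Finance, Design, Budget are mutually in conflict, so at least 4 time slots are needed.
Using 4 time slots: Legal=2, Finance=4, Hiring=3, Research=2, Design=3, Strategy=3, Budget=1, Ethics=1, Audit=2, Outreach=4. Each listed conflict is separated.

4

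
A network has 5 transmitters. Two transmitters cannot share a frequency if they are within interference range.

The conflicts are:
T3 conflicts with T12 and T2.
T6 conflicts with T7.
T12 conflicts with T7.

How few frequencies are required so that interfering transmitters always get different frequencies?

T12 and T7 conflict, so at least 2 frequencies are needed.
2 frequencies suffice: T3=1, T6=2, T12=2, T7=1, T2=2. Every pair that conflicts lands in different frequencies.

2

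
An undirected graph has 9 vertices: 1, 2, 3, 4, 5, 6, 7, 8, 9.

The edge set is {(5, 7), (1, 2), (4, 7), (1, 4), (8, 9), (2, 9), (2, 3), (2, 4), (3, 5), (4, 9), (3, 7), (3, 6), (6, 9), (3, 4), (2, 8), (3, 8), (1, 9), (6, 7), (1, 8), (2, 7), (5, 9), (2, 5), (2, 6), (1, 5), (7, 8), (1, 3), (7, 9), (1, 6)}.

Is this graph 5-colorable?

Yes

The chromatic number is 4. 1, 2, 3, 5 are mutually adjacent (a clique of size 4), so at least 4 colors are needed.
4 colors suffice: color red → {2}; color blue → {3, 9}; color green → {1, 7}; color yellow → {4, 5, 6, 8}.
Since 5 ≥ 4, a proper 5-coloring certainly exists.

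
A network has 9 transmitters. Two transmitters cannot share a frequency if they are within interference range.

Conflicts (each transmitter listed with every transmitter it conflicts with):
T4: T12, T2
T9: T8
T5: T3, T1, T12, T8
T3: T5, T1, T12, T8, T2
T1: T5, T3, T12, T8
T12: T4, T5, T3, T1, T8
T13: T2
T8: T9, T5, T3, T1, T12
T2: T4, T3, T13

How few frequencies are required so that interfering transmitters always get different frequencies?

5

T5, T3, T1, T12, T8 all conflict with each other, so at least 5 frequencies are needed.
5 frequencies suffice: T4=1, T9=1, T5=4, T3=1, T1=5, T12=3, T13=1, T8=2, T2=2. Every pair that conflicts lands in different frequencies.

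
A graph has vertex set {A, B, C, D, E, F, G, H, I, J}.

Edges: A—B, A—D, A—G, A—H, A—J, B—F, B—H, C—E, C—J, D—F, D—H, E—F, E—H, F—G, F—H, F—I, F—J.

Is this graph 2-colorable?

No

A, B, H form a triangle, so at least 3 colors are needed.
So 2 colors are not enough.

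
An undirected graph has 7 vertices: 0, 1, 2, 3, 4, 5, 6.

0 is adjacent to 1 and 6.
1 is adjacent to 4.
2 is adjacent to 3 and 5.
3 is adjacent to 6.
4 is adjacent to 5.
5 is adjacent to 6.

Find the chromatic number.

The cycle 4-5-6-0-1-4 has odd length 5, so it cannot be 2-colored; at least 3 colors are needed.
One proper 3-coloring: 0=blue, 1=red, 2=red, 3=blue, 4=green, 5=blue, 6=red. Every edge joins two different colors.

3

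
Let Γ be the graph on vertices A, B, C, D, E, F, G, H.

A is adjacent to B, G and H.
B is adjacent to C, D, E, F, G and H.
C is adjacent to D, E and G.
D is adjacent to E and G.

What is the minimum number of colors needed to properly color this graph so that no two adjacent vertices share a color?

B, C, D, E are pairwise adjacent (a clique of size 4), so at least 4 colors are needed.
4 colors suffice: color red → {B}; color blue → {A, D, F}; color green → {C, H}; color yellow → {E, G}. No two adjacent vertices share a color.

4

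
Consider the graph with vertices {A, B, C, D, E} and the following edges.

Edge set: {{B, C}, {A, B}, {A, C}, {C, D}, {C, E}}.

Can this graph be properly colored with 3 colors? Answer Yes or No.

The chromatic number is 3. A, B, C are pairwise adjacent, so at least 3 colors are needed.
One proper 3-coloring: A=green, B=blue, C=red, D=blue, E=blue.
That is already a proper 3-coloring.

Yes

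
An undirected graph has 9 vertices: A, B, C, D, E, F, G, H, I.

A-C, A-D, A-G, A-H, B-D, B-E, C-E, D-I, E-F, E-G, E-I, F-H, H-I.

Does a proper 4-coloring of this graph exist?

Yes

The chromatic number is 3. The cycle I-H-A-C-E-I has odd length 5, so it cannot be 2-colored; at least 3 colors are needed.
One proper 3-coloring: A=1, B=2, C=2, D=3, E=1, F=2, G=2, H=3, I=2.
Since 4 ≥ 3, a proper 4-coloring certainly exists.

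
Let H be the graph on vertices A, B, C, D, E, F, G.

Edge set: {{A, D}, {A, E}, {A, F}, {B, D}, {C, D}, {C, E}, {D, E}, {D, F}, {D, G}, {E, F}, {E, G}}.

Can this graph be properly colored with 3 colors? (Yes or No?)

No

A, D, E, F are pairwise adjacent (a clique of size 4), so at least 4 colors are needed.
So 3 colors are not enough.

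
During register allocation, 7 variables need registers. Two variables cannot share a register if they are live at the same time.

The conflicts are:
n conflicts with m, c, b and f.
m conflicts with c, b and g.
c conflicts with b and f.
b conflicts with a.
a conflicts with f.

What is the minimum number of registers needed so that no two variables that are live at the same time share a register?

n, m, c, b all conflict with each other, so at least 4 registers are needed.
4 registers suffice: n=2, m=3, c=1, b=4, g=1, a=1, f=3. Every pair that conflicts lands in different registers.

4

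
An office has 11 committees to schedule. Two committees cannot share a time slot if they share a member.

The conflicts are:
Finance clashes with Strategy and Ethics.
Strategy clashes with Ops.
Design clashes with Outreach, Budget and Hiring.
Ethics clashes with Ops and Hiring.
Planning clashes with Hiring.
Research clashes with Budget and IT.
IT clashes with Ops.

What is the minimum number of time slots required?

3

The cycle Budget-Research-IT-Ops-Ethics-Hiring-Design-Budget has odd length 7, so it cannot be 2-colored; at least 3 time slots are needed.
3 time slots suffice: time slot 1 → {Finance, Design, Planning, Research, Ops}; time slot 2 → {Strategy, Outreach, Ethics, Budget, IT}; time slot 3 → {Hiring}. Each listed conflict is separated.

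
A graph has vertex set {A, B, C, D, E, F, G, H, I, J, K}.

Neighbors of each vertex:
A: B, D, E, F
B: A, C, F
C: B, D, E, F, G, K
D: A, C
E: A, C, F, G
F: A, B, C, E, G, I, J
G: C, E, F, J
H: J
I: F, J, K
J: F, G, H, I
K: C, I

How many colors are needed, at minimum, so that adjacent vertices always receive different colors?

4

C, E, F, G are mutually adjacent (a clique of size 4), so at least 4 colors are needed.
4 colors suffice: color red → {D, F, H, K}; color blue → {A, C, J}; color green → {B, G, I}; color yellow → {E}. Every edge joins two different colors.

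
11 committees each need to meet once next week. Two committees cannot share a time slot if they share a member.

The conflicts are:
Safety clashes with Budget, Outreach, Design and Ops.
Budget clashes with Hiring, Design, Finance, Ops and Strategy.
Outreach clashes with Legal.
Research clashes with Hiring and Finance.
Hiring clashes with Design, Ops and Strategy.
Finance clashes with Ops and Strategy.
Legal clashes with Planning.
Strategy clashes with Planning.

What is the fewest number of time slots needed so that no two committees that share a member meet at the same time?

3

Budget, Hiring, Ops are mutually in conflict, so at least 3 time slots are needed.
3 time slots suffice: time slot 1 → {Budget, Outreach, Research, Planning}; time slot 2 → {Safety, Hiring, Finance, Legal}; time slot 3 → {Design, Ops, Strategy}. No two conflicting committees share a time slot.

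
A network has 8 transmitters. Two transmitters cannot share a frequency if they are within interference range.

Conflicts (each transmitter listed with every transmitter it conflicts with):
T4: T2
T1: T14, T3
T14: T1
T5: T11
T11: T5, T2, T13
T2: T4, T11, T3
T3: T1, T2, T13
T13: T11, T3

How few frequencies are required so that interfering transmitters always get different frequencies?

T2 and T3 conflict, so at least 2 frequencies are needed.
2 frequencies suffice: frequency 1 → {T1, T5, T2, T13}; frequency 2 → {T4, T14, T11, T3}. No two conflicting transmitters share a frequency.

2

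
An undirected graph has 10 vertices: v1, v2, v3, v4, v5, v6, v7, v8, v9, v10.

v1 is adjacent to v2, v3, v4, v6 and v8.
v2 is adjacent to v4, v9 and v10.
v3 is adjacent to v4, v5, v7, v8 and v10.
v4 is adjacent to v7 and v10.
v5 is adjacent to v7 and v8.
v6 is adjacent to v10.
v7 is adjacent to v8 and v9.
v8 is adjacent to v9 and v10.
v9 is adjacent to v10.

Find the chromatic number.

4

v3, v5, v7, v8 are mutually adjacent (a clique of size 4), so at least 4 colors are needed.
A valid assignment using 4 colors: v1=3, v2=2, v3=2, v4=1, v5=4, v6=1, v7=3, v8=1, v9=4, v10=3. Each edge has distinct colors on its endpoints.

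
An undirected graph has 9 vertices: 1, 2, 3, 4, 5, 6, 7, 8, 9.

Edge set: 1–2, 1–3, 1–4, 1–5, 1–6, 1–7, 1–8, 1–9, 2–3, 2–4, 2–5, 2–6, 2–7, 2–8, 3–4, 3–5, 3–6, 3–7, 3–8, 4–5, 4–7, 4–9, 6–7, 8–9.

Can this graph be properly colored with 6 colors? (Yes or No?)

The chromatic number is 5. 1, 2, 3, 6, 7 are mutually adjacent (a clique of size 5), so at least 5 colors are needed.
A valid assignment using 5 colors: 1=red, 2=blue, 3=green, 4=yellow, 5=purple, 6=yellow, 7=purple, 8=yellow, 9=blue.
Since 6 ≥ 5, a proper 6-coloring certainly exists.

Yes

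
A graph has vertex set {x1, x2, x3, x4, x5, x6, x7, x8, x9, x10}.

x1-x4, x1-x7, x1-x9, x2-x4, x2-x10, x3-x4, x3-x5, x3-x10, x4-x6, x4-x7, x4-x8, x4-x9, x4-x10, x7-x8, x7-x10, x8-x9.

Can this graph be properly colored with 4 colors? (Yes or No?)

Yes

The chromatic number is 3. x1, x4, x7 form a triangle, so at least 3 colors are needed.
3 colors suffice: x1=3, x2=2, x3=2, x4=1, x5=1, x6=2, x7=2, x8=3, x9=2, x10=3.
Since 4 ≥ 3, a proper 4-coloring certainly exists.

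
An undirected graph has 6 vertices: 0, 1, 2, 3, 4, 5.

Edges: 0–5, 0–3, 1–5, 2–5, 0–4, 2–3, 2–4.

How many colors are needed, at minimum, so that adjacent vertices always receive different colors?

2

0 and 5 are adjacent, so at least 2 colors are needed.
2 colors suffice: color a → {3, 4, 5}; color b → {0, 1, 2}. No two adjacent vertices share a color.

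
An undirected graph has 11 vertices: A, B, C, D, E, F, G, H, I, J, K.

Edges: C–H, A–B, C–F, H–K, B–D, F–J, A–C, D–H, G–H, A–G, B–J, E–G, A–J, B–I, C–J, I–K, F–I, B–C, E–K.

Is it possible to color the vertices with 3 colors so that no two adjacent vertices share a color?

No

A, B, C, J are pairwise adjacent (a clique of size 4), so at least 4 colors are needed.
So 3 colors are not enough.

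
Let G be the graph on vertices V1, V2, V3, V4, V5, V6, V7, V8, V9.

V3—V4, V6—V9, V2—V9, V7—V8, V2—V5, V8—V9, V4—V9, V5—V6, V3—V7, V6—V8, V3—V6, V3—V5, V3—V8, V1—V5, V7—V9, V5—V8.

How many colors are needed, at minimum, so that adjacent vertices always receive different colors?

V3, V5, V6, V8 are mutually adjacent (a clique of size 4), so at least 4 colors are needed.
One proper 4-coloring: V1=1, V2=1, V3=3, V4=1, V5=2, V6=4, V7=4, V8=1, V9=2. Every edge joins two different colors.

4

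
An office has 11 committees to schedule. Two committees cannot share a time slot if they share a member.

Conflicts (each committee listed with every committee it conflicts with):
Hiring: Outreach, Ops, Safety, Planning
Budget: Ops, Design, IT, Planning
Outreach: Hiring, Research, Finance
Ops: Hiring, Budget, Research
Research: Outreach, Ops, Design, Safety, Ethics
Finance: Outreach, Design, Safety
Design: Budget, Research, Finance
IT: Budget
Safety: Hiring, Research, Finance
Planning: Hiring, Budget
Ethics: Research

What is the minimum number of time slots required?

Budget and Ops conflict, so at least 2 time slots are needed.
A valid assignment using 2 time slots: Hiring=1, Budget=1, Outreach=2, Ops=2, Research=1, Finance=1, Design=2, IT=2, Safety=2, Planning=2, Ethics=2. No two conflicting committees share a time slot.

2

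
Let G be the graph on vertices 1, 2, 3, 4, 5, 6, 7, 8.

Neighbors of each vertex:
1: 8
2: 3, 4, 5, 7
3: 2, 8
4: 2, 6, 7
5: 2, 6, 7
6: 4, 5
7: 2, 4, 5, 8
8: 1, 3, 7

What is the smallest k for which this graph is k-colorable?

2, 5, 7 are mutually adjacent, so at least 3 colors are needed.
3 colors suffice: 1=red, 2=blue, 3=red, 4=green, 5=green, 6=red, 7=red, 8=blue. Each edge has distinct colors on its endpoints.

3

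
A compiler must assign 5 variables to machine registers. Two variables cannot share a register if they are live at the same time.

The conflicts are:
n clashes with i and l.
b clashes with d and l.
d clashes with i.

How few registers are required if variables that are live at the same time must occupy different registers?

The cycle l-b-d-i-n-l has odd length 5, so it cannot be 2-colored; at least 3 registers are needed.
3 registers suffice: n=1, b=2, d=1, i=2, l=3. Each listed conflict is separated.

3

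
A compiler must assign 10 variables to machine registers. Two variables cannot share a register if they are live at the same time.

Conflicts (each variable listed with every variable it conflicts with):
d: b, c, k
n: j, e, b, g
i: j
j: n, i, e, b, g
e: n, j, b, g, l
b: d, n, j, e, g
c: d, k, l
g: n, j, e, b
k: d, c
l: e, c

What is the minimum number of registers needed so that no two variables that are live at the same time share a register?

n, j, e, b, g are mutually in conflict, so at least 5 registers are needed.
5 registers suffice: register 1 → {i, b, c}; register 2 → {d, e}; register 3 → {j, k, l}; register 4 → {g}; register 5 → {n}. No two conflicting variables share a register.

5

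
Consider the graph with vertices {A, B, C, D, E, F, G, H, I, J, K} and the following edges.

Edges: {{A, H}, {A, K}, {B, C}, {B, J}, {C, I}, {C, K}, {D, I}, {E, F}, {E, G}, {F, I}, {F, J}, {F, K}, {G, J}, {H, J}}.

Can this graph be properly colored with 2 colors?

No

The cycle A-K-F-J-H-A has odd length 5, so it cannot be 2-colored; at least 3 colors are needed.
So 2 colors are not enough.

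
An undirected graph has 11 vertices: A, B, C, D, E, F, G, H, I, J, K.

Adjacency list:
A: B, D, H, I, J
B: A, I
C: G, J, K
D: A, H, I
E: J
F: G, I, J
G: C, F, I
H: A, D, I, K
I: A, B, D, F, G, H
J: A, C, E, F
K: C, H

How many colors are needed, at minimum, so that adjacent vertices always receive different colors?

4

A, D, H, I form a clique, so at least 4 colors are needed.
4 colors suffice: color 1 → {I, J, K}; color 2 → {A, E, G}; color 3 → {B, C, F, H}; color 4 → {D}. No two adjacent vertices share a color.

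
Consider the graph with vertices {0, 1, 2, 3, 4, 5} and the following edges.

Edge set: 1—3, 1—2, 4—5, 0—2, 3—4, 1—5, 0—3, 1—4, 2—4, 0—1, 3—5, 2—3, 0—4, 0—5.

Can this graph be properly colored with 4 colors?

0, 1, 2, 3, 4 are pairwise adjacent (a clique of size 5), so at least 5 colors are needed.
So 4 colors are not enough.

No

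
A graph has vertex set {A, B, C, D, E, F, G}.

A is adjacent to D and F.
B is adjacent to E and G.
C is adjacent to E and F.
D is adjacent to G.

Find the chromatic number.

The cycle E-C-F-A-D-G-B-E has odd length 7, so it cannot be 2-colored; at least 3 colors are needed.
3 colors suffice: color red → {A, E, G}; color blue → {B, D, F}; color green → {C}. Every edge joins two different colors.

3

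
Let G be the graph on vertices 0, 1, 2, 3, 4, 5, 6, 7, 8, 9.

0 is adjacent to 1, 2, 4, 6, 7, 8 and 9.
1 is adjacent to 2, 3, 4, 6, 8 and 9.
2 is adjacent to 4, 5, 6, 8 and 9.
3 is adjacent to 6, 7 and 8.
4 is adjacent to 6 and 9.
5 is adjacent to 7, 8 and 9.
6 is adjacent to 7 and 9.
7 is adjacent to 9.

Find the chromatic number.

6

0, 1, 2, 4, 6, 9 form a clique, so at least 6 colors are needed.
6 colors suffice: 0=green, 1=blue, 2=yellow, 3=green, 4=orange, 5=green, 6=purple, 7=blue, 8=red, 9=red. Every edge joins two different colors.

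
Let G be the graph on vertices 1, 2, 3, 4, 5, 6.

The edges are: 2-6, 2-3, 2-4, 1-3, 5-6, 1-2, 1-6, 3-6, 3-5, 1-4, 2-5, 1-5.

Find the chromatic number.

5

1, 2, 3, 5, 6 form a clique, so at least 5 colors are needed.
5 colors suffice: color red → {1}; color blue → {2}; color green → {3, 4}; color yellow → {6}; color purple → {5}. Each edge has distinct colors on its endpoints.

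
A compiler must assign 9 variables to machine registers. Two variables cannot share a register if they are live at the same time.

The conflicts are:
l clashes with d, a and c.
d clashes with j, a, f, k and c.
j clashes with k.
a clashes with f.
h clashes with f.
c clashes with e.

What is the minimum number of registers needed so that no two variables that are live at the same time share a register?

d, a, f are mutually in conflict, so at least 3 registers are needed.
3 registers suffice: l=2, d=1, j=2, a=3, h=1, f=2, k=3, c=3, e=1. Each listed conflict is separated.

3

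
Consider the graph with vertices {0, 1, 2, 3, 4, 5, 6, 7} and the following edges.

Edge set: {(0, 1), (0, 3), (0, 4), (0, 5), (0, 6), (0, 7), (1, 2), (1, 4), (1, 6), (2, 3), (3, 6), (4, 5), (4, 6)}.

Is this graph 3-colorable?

No

0, 1, 4, 6 are pairwise adjacent (a clique of size 4), so at least 4 colors are needed.
So 3 colors are not enough.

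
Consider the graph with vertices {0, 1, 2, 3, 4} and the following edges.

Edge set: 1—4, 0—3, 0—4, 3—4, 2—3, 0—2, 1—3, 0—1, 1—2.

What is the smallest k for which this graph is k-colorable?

0, 1, 2, 3 are pairwise adjacent (a clique of size 4), so at least 4 colors are needed.
One proper 4-coloring: 0=c, 1=b, 2=d, 3=a, 4=d. Every edge joins two different colors.

4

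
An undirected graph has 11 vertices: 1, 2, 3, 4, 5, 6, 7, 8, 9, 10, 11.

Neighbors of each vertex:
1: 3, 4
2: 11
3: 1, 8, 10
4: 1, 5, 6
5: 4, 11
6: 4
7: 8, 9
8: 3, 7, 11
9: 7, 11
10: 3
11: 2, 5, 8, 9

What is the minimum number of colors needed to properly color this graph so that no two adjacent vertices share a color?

2

4 and 5 are adjacent, so at least 2 colors are needed.
A valid assignment using 2 colors: 1=blue, 2=blue, 3=red, 4=red, 5=blue, 6=blue, 7=red, 8=blue, 9=blue, 10=blue, 11=red. No two adjacent vertices share a color.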